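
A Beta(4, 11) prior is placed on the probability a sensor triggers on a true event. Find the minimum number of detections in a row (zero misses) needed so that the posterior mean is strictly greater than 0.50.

After k detections and 0 misses the posterior is Beta(4+k, 11), with mean (4+k)/(4+11+k).
Set (4+k)/(15+k) > 0.50 and solve: k > (0.50·15 − 4)/(1 − 0.50) = 7.000.
The smallest integer exceeding 7.000 is 8, and checking k=8: (12)/(23) = 0.5217 > 0.50.

k = 8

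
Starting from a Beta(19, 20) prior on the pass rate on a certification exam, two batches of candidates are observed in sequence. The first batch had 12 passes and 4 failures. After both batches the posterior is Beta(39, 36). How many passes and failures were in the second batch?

Because Beta–binomial updating is additive in the counts, the combined data contributed (α_post−α_prior, β_post−β_prior) successes and failures.
Total across both batches: 39−19=20 passes, 36−20=16 failures.
Subtract the first batch: 20−12=8 passes and 16−4=12 failures.

8 passes and 12 failures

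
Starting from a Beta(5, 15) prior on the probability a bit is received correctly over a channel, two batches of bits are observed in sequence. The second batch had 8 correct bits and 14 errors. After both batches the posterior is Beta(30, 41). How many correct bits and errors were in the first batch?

17 correct bits and 12 errors

Because Beta–binomial updating is additive in the counts, the combined data contributed (α_post−α_prior, β_post−β_prior) successes and failures.
Total across both batches: 30−5=25 correct bits, 41−15=26 errors.
Subtract the second batch: 25−8=17 correct bits and 26−14=12 errors.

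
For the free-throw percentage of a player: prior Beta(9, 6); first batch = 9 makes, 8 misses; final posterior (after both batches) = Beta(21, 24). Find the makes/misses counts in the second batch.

Sequential conjugate updates are equivalent to a single update on the pooled data, so total successes = posterior α − prior α and total failures = posterior β − prior β.
Total across both batches: 21−9=12 makes, 24−6=18 misses.
Subtract the first batch: 12−9=3 makes and 18−8=10 misses.

3 makes and 10 misses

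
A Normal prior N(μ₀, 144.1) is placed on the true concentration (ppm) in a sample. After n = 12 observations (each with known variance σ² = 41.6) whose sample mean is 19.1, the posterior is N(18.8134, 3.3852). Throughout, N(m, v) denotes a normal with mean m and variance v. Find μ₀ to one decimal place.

The posterior mean is a precision-weighted average: μ_n = (τ₀μ₀ + τ_data·x̄)/(τ₀+τ_data), with τ₀=1/σ₀² and τ_data=n/σ².
Here τ₀ = 1/144.1 = 0.006940 and τ_data = 12/41.6 = 0.288462, so τ_n = 0.295402.
Rearranging for μ₀: μ₀ = (μ_n·τ_n − τ_data·x̄)/τ₀ = (18.8134·0.295402 − 0.288462·19.1) / 0.006940 = 0.047892/0.006940 ≈ 6.9.

μ₀ = 6.9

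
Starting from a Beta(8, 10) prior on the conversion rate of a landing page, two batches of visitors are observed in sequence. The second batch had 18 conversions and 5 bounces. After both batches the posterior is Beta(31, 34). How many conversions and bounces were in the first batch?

Sequential conjugate updates are equivalent to a single update on the pooled data, so total successes = posterior α − prior α and total failures = posterior β − prior β.
Total across both batches: 31−8=23 conversions, 34−10=24 bounces.
Subtract the second batch: 23−18=5 conversions and 24−5=19 bounces.

5 conversions and 19 bounces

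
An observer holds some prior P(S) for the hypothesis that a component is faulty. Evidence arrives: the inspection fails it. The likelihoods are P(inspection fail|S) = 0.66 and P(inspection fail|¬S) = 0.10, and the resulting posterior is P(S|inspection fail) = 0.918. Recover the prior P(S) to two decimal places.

P(S) = 0.63

Bayes' rule in odds form gives O(S|E) = O(S)·[P(E|S)/P(E|¬S)], hence O(S) = O(S|E)/LR.
Posterior odds = 0.918/(1−0.918) = 11.1951. LR = 0.66/0.10 = 6.6000.
Prior odds = 11.1951/6.6000 = 1.6962, so P(S) = 1.6962/(1+1.6962) ≈ 0.63.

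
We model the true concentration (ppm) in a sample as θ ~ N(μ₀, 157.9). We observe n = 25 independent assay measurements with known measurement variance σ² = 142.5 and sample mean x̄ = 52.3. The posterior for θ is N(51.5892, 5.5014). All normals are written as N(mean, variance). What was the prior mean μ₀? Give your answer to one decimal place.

With known observation variance, the Normal–Normal posterior has precision τ_n = τ₀ + n/σ² and mean μ_n = (τ₀μ₀ + (n/σ²)x̄)/τ_n.
Here τ₀ = 1/157.9 = 0.006333 and τ_data = 25/142.5 = 0.175439, so τ_n = 0.181772.
Rearranging for μ₀: μ₀ = (μ_n·τ_n − τ_data·x̄)/τ₀ = (51.5892·0.181772 − 0.175439·52.3) / 0.006333 = 0.202012/0.006333 ≈ 31.9.

μ₀ = 31.9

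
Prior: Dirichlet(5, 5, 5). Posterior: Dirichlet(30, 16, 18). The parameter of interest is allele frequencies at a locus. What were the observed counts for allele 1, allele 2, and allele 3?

counts (25, 11, 13)

For a Dirichlet(α) prior with multinomial counts c, the posterior is Dirichlet(α + c) componentwise.
Counts are posterior − prior componentwise: 30−5=25, 16−5=11, 18−5=13.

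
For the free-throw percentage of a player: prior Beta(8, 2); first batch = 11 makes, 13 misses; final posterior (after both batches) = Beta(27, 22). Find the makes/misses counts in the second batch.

8 makes and 7 misses

Sequential conjugate updates are equivalent to a single update on the pooled data, so total successes = posterior α − prior α and total failures = posterior β − prior β.
Total across both batches: 27−8=19 makes, 22−2=20 misses.
Subtract the first batch: 19−11=8 makes and 20−13=7 misses.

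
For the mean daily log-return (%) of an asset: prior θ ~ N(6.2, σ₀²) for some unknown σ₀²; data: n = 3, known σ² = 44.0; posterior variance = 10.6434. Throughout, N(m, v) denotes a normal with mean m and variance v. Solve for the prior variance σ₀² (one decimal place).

σ₀² = 38.8

For the Normal–Normal model with known σ², precisions add: τ_n = τ₀ + n/σ².
So 1/σ₀² = 1/10.6434 − 3/44.0 = 0.093955 − 0.068182 = 0.025773.
Hence σ₀² = 1/0.025773 ≈ 38.8.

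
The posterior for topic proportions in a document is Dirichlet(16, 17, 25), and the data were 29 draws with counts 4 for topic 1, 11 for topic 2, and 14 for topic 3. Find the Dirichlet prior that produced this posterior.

Dirichlet(12, 6, 11)

For a Dirichlet(α) prior with multinomial counts c, the posterior is Dirichlet(α + c) componentwise.
Subtract each count from the matching posterior parameter: 16−4=12, 17−11=6, 25−14=11.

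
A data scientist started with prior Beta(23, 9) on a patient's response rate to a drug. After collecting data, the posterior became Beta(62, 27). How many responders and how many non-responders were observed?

39 responders and 18 non-responders

Under Beta–binomial conjugacy the posterior parameters are (α+s, β+f).
So s = 62 − 23 = 39 and f = 27 − 9 = 18.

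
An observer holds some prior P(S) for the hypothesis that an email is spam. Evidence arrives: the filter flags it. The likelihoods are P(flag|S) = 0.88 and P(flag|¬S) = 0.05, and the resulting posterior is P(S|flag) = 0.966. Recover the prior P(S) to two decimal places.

In odds form, posterior odds = prior odds × likelihood ratio, so prior odds = posterior odds ÷ LR.
Posterior odds = 0.966/(1−0.966) = 28.4118. LR = 0.88/0.05 = 17.6000.
Prior odds = 28.4118/17.6000 = 1.6143, so P(S) = 1.6143/(1+1.6143) ≈ 0.62.

P(S) = 0.62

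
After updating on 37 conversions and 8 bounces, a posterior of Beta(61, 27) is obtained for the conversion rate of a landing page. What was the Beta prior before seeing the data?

Beta(24, 19)

Beta is conjugate to the binomial likelihood: posterior = Beta(a+s, b+f).
So a = 61 − 37 = 24 and b = 27 − 8 = 19.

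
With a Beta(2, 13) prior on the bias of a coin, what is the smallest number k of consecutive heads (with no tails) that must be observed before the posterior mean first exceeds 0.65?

After k heads and 0 tails the posterior is Beta(2+k, 13), with mean (2+k)/(2+13+k).
Set (2+k)/(15+k) > 0.65 and solve: k > (0.65·15 − 2)/(1 − 0.65) = 22.143.
The smallest integer exceeding 22.143 is 23.

k = 23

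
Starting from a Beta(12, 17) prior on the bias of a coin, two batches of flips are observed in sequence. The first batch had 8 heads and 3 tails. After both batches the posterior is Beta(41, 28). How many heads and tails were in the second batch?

Because Beta–binomial updating is additive in the counts, the combined data contributed (α_post−α_prior, β_post−β_prior) successes and failures.
Total across both batches: 41−12=29 heads, 28−17=11 tails.
Subtract the first batch: 29−8=21 heads and 11−3=8 tails.

21 heads and 8 tails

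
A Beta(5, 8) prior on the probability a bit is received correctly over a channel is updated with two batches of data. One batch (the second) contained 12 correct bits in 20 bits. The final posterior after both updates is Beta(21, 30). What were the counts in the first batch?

4 correct bits and 14 errors

Sequential conjugate updates are equivalent to a single update on the pooled data, so total successes = posterior α − prior α and total failures = posterior β − prior β.
Total across both batches: 21−5=16 correct bits, 30−8=22 errors.
Subtract the second batch: 16−12=4 correct bits and 22−8=14 errors.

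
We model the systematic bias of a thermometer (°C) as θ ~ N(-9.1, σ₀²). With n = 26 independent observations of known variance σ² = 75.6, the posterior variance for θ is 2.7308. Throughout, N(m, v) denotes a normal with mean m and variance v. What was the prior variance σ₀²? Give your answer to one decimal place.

σ₀² = 44.9

For the Normal–Normal model with known σ², precisions add: τ_n = τ₀ + n/σ².
So 1/σ₀² = 1/2.7308 − 26/75.6 = 0.366193 − 0.343915 = 0.022278.
Hence σ₀² = 1/0.022278 ≈ 44.9.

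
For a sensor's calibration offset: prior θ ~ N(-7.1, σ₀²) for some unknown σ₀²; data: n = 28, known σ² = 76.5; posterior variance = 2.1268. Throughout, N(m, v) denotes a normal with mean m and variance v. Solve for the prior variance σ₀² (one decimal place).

For the Normal–Normal model with known σ², precisions add: τ_n = τ₀ + n/σ².
So 1/σ₀² = 1/2.1268 − 28/76.5 = 0.470190 − 0.366013 = 0.104177.
Hence σ₀² = 1/0.104177 ≈ 9.6.

σ₀² = 9.6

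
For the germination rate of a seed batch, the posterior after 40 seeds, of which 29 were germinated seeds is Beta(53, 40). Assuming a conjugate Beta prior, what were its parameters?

Beta is conjugate to the binomial likelihood: posterior = Beta(α+s, β+f).
Subtract the data counts: 53−29=24, 40−11=29.

Beta(24, 29)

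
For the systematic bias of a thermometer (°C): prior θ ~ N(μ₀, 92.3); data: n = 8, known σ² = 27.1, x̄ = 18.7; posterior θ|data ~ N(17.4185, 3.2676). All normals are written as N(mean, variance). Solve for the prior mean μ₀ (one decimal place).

μ₀ = -17.5

With known observation variance, the Normal–Normal posterior has precision τ_n = τ₀ + n/σ² and mean μ_n = (τ₀μ₀ + (n/σ²)x̄)/τ_n.
Here τ₀ = 1/92.3 = 0.010834 and τ_data = 8/27.1 = 0.295203, so τ_n = 0.306037.
Rearranging for μ₀: μ₀ = (μ_n·τ_n − τ_data·x̄)/τ₀ = (17.4185·0.306037 − 0.295203·18.7) / 0.010834 = -0.189591/0.010834 ≈ -17.5.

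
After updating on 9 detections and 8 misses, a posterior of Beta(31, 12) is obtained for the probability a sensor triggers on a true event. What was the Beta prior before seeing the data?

Beta is conjugate to the binomial likelihood: posterior = Beta(a+s, b+f).
Subtract the data counts: 31−9=22, 12−8=4.

Beta(22, 4)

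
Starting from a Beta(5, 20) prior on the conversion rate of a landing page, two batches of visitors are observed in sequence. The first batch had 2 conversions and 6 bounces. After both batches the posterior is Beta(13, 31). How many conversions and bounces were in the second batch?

Because Beta–binomial updating is additive in the counts, the combined data contributed (α_post−α_prior, β_post−β_prior) successes and failures.
Total across both batches: 13−5=8 conversions, 31−20=11 bounces.
Subtract the first batch: 8−2=6 conversions and 11−6=5 bounces.

6 conversions and 5 bounces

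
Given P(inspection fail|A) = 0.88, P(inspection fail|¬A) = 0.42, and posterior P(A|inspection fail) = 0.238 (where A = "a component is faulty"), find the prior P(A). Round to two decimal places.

P(A) = 0.13

Bayes' rule in odds form gives O(A|E) = O(A)·[P(E|A)/P(E|¬A)], hence O(A) = O(A|E)/LR.
Posterior odds = 0.238/(1−0.238) = 0.3123. LR = 0.88/0.42 = 2.0952.
Prior odds = 0.3123/2.0952 = 0.1491, so P(A) = 0.1491/(1+0.1491) ≈ 0.13.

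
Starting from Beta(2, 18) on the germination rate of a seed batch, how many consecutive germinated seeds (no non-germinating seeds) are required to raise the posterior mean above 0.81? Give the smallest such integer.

k = 75

After k germinated seeds and 0 non-germinating seeds the posterior is Beta(2+k, 18), with mean (2+k)/(2+18+k).
Set (2+k)/(20+k) > 0.81 and solve: k > (0.81·20 − 2)/(1 − 0.81) = 74.737.
The smallest integer exceeding 74.737 is 75, and checking k=75: (77)/(95) = 0.8105 > 0.81.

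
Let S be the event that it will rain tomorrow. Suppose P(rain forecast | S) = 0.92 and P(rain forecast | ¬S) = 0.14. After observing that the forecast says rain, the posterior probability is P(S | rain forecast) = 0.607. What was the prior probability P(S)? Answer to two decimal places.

Bayes' rule in odds form gives O(S|E) = O(S)·[P(E|S)/P(E|¬S)], hence O(S) = O(S|E)/LR.
Posterior odds = 0.607/(1−0.607) = 1.5445. LR = 0.92/0.14 = 6.5714.
Prior odds = 1.5445/6.5714 = 0.2350, so P(S) = 0.2350/(1+0.2350) ≈ 0.19.

P(S) = 0.19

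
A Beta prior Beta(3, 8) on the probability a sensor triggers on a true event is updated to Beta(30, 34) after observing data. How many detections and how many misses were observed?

27 detections and 26 misses

A Beta(a, b) prior with s successes and f failures in binomial data gives a Beta(a+s, b+f) posterior.
So s = 30 − 3 = 27 and f = 34 − 8 = 26.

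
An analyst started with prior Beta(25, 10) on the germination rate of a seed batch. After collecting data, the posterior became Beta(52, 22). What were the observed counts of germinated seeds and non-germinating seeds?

27 germinated seeds and 12 non-germinating seeds

A Beta(a, b) prior with s successes and f failures in binomial data gives a Beta(a+s, b+f) posterior.
Match parameters: s=52−25=27, f=22−10=12.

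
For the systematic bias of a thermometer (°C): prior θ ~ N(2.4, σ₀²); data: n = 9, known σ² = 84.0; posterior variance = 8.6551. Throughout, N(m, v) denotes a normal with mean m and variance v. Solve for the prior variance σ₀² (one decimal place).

For the Normal–Normal model with known σ², precisions add: τ_n = τ₀ + n/σ².
So 1/σ₀² = 1/8.6551 − 9/84.0 = 0.115539 − 0.107143 = 0.008396.
Hence σ₀² = 1/0.008396 ≈ 119.1.

σ₀² = 119.1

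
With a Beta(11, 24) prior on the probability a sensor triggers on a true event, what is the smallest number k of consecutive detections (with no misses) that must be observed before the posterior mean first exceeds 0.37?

k = 4

After k detections and 0 misses the posterior is Beta(11+k, 24), with mean (11+k)/(11+24+k).
Set (11+k)/(35+k) > 0.37 and solve: k > (0.37·35 − 11)/(1 − 0.37) = 3.095.
The smallest integer exceeding 3.095 is 4, and checking k=4: (15)/(39) = 0.3846 > 0.37.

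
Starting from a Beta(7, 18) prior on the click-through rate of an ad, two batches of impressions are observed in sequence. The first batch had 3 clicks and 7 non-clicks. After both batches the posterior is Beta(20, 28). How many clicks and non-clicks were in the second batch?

Because Beta–binomial updating is additive in the counts, the combined data contributed (α_post−α_prior, β_post−β_prior) successes and failures.
Total across both batches: 20−7=13 clicks, 28−18=10 non-clicks.
Subtract the first batch: 13−3=10 clicks and 10−7=3 non-clicks.

10 clicks and 3 non-clicks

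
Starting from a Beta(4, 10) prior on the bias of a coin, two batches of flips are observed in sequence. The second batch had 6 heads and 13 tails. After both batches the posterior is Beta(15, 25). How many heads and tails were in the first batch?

Because Beta–binomial updating is additive in the counts, the combined data contributed (α_post−α_prior, β_post−β_prior) successes and failures.
Total across both batches: 15−4=11 heads, 25−10=15 tails.
Subtract the second batch: 11−6=5 heads and 15−13=2 tails.

5 heads and 2 tails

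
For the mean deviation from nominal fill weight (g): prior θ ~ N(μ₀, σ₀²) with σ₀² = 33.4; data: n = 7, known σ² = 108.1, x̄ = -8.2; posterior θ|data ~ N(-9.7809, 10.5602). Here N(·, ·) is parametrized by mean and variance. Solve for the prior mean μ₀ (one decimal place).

μ₀ = -13.2

With known observation variance, the Normal–Normal posterior has precision τ_n = τ₀ + n/σ² and mean μ_n = (τ₀μ₀ + (n/σ²)x̄)/τ_n.
Here τ₀ = 1/33.4 = 0.029940 and τ_data = 7/108.1 = 0.064755, so τ_n = 0.094695.
Rearranging for μ₀: μ₀ = (μ_n·τ_n − τ_data·x̄)/τ₀ = (-9.7809·0.094695 − 0.064755·-8.2) / 0.029940 = -0.395211/0.029940 ≈ -13.2.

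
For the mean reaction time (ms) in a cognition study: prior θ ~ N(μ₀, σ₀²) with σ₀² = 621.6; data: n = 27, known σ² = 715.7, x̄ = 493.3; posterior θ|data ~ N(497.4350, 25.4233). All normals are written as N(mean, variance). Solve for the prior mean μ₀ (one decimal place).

With known observation variance, the Normal–Normal posterior has precision τ_n = τ₀ + n/σ² and mean μ_n = (τ₀μ₀ + (n/σ²)x̄)/τ_n.
Here τ₀ = 1/621.6 = 0.001609 and τ_data = 27/715.7 = 0.037725, so τ_n = 0.039334.
Rearranging for μ₀: μ₀ = (μ_n·τ_n − τ_data·x̄)/τ₀ = (497.4350·0.039334 − 0.037725·493.3) / 0.001609 = 0.956366/0.001609 ≈ 594.4.

μ₀ = 594.4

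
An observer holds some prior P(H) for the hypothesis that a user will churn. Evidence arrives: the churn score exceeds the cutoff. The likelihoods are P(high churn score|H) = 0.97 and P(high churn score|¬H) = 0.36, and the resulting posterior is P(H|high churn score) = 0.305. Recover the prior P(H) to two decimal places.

P(H) = 0.14

In odds form, posterior odds = prior odds × likelihood ratio, so prior odds = posterior odds ÷ LR.
Posterior odds = 0.305/(1−0.305) = 0.4388. LR = 0.97/0.36 = 2.6944.
Prior odds = 0.4388/2.6944 = 0.1629, so P(H) = 0.1629/(1+0.1629) ≈ 0.14.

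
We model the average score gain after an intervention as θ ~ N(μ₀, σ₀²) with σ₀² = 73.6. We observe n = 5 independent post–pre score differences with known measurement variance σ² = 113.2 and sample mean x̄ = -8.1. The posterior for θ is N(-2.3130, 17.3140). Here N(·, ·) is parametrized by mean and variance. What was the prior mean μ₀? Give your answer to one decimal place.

μ₀ = 16.5

The posterior mean is a precision-weighted average: μ_n = (τ₀μ₀ + τ_data·x̄)/(τ₀+τ_data), with τ₀=1/σ₀² and τ_data=n/σ².
Here τ₀ = 1/73.6 = 0.013587 and τ_data = 5/113.2 = 0.044170, so τ_n = 0.057757.
Rearranging for μ₀: μ₀ = (μ_n·τ_n − τ_data·x̄)/τ₀ = (-2.3130·0.057757 − 0.044170·-8.1) / 0.013587 = 0.224185/0.013587 ≈ 16.5.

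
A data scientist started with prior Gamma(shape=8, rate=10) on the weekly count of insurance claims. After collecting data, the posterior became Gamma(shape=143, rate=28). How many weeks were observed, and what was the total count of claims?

n = 18 weeks with total 135 claims

A Gamma(α, β) prior (rate parametrization) on a Poisson rate with n observations summing to S gives posterior Gamma(α+S, β+n).
Matching: Σxᵢ = 143 − 8 = 135 and n = 28 − 10 = 18.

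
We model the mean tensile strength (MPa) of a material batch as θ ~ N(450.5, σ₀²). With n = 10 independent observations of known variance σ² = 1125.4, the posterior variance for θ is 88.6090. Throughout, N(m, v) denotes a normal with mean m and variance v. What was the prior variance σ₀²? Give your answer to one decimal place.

σ₀² = 416.7

Posterior precision equals prior precision plus data precision: 1/σ_n² = 1/σ₀² + n/σ².
So 1/σ₀² = 1/88.6090 − 10/1125.4 = 0.011286 − 0.008886 = 0.002400.
Hence σ₀² = 1/0.002400 ≈ 416.7.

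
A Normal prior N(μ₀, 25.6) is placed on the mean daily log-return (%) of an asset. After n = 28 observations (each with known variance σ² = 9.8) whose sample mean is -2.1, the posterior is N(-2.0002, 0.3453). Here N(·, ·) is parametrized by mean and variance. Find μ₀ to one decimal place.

With known observation variance, the Normal–Normal posterior has precision τ_n = τ₀ + n/σ² and mean μ_n = (τ₀μ₀ + (n/σ²)x̄)/τ_n.
Here τ₀ = 1/25.6 = 0.039062 and τ_data = 28/9.8 = 2.857143, so τ_n = 2.896205.
Rearranging for μ₀: μ₀ = (μ_n·τ_n − τ_data·x̄)/τ₀ = (-2.0002·2.896205 − 2.857143·-2.1) / 0.039062 = 0.207011/0.039062 ≈ 5.3.

μ₀ = 5.3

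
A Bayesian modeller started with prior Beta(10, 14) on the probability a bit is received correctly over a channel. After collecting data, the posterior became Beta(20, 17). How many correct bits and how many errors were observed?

Beta is conjugate to the binomial likelihood: posterior = Beta(a+s, b+f).
So s = 20 − 10 = 10 and f = 17 − 14 = 3.

10 correct bits and 3 errors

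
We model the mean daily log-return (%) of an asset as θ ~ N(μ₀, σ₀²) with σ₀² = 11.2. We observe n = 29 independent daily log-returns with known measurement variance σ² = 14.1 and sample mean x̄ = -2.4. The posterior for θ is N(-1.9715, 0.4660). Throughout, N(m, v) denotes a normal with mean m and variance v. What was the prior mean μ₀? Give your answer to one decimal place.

With known observation variance, the Normal–Normal posterior has precision τ_n = τ₀ + n/σ² and mean μ_n = (τ₀μ₀ + (n/σ²)x̄)/τ_n.
Here τ₀ = 1/11.2 = 0.089286 and τ_data = 29/14.1 = 2.056738, so τ_n = 2.146024.
Rearranging for μ₀: μ₀ = (μ_n·τ_n − τ_data·x̄)/τ₀ = (-1.9715·2.146024 − 2.056738·-2.4) / 0.089286 = 0.705285/0.089286 ≈ 7.9.

μ₀ = 7.9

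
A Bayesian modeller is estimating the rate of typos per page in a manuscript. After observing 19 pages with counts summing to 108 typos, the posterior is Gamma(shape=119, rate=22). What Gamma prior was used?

A Gamma(α, β) prior (rate parametrization) on a Poisson rate with n observations summing to S gives posterior Gamma(α+S, β+n).
So α = 119 − 108 = 11 and β = 22 − 19 = 3.

Gamma(shape=11, rate=3)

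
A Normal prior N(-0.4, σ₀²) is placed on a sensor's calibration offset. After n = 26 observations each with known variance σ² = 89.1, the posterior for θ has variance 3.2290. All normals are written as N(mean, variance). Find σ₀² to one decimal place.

σ₀² = 55.9

For the Normal–Normal model with known σ², precisions add: τ_n = τ₀ + n/σ².
So 1/σ₀² = 1/3.2290 − 26/89.1 = 0.309693 − 0.291807 = 0.017886.
Hence σ₀² = 1/0.017886 ≈ 55.9.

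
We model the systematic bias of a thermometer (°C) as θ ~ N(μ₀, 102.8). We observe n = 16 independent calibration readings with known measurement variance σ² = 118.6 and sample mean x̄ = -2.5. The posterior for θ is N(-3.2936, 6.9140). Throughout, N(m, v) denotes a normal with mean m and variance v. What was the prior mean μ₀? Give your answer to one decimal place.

With known observation variance, the Normal–Normal posterior has precision τ_n = τ₀ + n/σ² and mean μ_n = (τ₀μ₀ + (n/σ²)x̄)/τ_n.
Here τ₀ = 1/102.8 = 0.009728 and τ_data = 16/118.6 = 0.134907, so τ_n = 0.144635.
Rearranging for μ₀: μ₀ = (μ_n·τ_n − τ_data·x̄)/τ₀ = (-3.2936·0.144635 − 0.134907·-2.5) / 0.009728 = -0.139102/0.009728 ≈ -14.3.

μ₀ = -14.3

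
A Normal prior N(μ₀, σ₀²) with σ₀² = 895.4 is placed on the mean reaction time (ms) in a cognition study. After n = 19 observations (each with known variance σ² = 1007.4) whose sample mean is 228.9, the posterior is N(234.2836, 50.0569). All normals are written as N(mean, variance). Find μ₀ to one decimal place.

The posterior mean is a precision-weighted average: μ_n = (τ₀μ₀ + τ_data·x̄)/(τ₀+τ_data), with τ₀=1/σ₀² and τ_data=n/σ².
Here τ₀ = 1/895.4 = 0.001117 and τ_data = 19/1007.4 = 0.018860, so τ_n = 0.019977.
Rearranging for μ₀: μ₀ = (μ_n·τ_n − τ_data·x̄)/τ₀ = (234.2836·0.019977 − 0.018860·228.9) / 0.001117 = 0.363229/0.001117 ≈ 325.2.

μ₀ = 325.2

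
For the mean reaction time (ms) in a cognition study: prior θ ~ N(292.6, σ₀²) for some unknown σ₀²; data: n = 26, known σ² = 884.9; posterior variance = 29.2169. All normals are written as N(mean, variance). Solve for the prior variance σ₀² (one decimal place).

For the Normal–Normal model with known σ², precisions add: τ_n = τ₀ + n/σ².
So 1/σ₀² = 1/29.2169 − 26/884.9 = 0.034227 − 0.029382 = 0.004845.
Hence σ₀² = 1/0.004845 ≈ 206.4.

σ₀² = 206.4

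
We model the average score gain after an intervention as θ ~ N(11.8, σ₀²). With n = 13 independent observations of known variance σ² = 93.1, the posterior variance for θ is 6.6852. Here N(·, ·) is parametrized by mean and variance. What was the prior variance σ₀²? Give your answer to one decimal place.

Posterior precision equals prior precision plus data precision: 1/σ_n² = 1/σ₀² + n/σ².
So 1/σ₀² = 1/6.6852 − 13/93.1 = 0.149584 − 0.139635 = 0.009949.
Hence σ₀² = 1/0.009949 ≈ 100.5.

σ₀² = 100.5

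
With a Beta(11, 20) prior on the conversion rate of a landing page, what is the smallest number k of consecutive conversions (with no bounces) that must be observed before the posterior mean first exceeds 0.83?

k = 87

After k conversions and 0 bounces the posterior is Beta(11+k, 20), with mean (11+k)/(11+20+k).
Set (11+k)/(31+k) > 0.83 and solve: k > (0.83·31 − 11)/(1 − 0.83) = 86.647.
The smallest integer exceeding 86.647 is 87, and checking k=87: (98)/(118) = 0.8305 > 0.83.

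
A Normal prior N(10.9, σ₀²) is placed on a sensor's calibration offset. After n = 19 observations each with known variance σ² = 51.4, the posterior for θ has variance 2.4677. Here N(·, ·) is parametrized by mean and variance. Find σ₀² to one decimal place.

σ₀² = 28.1

Posterior precision equals prior precision plus data precision: 1/σ_n² = 1/σ₀² + n/σ².
So 1/σ₀² = 1/2.4677 − 19/51.4 = 0.405236 − 0.369650 = 0.035586.
Hence σ₀² = 1/0.035586 ≈ 28.1.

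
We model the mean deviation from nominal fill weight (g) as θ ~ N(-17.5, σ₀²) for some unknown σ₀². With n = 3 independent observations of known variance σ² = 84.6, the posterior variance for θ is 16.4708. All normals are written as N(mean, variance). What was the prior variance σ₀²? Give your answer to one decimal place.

σ₀² = 39.6

For the Normal–Normal model with known σ², precisions add: τ_n = τ₀ + n/σ².
So 1/σ₀² = 1/16.4708 − 3/84.6 = 0.060714 − 0.035461 = 0.025253.
Hence σ₀² = 1/0.025253 ≈ 39.6.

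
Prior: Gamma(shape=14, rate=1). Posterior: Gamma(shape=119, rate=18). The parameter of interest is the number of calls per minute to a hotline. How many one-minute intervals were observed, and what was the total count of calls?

n = 17 one-minute intervals with total 105 calls

Gamma–Poisson conjugacy: posterior shape = α + Σxᵢ, posterior rate = β + n.
Matching: Σxᵢ = 119 − 14 = 105 and n = 18 − 1 = 17.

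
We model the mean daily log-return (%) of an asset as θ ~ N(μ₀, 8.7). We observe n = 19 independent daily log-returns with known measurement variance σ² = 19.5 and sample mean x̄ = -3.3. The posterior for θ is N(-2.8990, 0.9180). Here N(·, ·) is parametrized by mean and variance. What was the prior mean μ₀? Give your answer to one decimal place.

With known observation variance, the Normal–Normal posterior has precision τ_n = τ₀ + n/σ² and mean μ_n = (τ₀μ₀ + (n/σ²)x̄)/τ_n.
Here τ₀ = 1/8.7 = 0.114943 and τ_data = 19/19.5 = 0.974359, so τ_n = 1.089302.
Rearranging for μ₀: μ₀ = (μ_n·τ_n − τ_data·x̄)/τ₀ = (-2.8990·1.089302 − 0.974359·-3.3) / 0.114943 = 0.057498/0.114943 ≈ 0.5.

μ₀ = 0.5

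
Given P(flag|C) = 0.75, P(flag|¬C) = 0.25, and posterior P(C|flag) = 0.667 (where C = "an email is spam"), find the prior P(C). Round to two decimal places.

P(C) = 0.40

In odds form, posterior odds = prior odds × likelihood ratio, so prior odds = posterior odds ÷ LR.
Posterior odds = 0.667/(1−0.667) = 2.0030. LR = 0.75/0.25 = 3.0000.
Prior odds = 2.0030/3.0000 = 0.6677, so P(C) = 0.6677/(1+0.6677) ≈ 0.40.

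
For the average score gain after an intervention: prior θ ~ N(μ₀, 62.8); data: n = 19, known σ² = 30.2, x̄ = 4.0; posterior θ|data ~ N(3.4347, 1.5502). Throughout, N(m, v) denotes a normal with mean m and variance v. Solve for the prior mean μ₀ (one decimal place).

μ₀ = -18.9

With known observation variance, the Normal–Normal posterior has precision τ_n = τ₀ + n/σ² and mean μ_n = (τ₀μ₀ + (n/σ²)x̄)/τ_n.
Here τ₀ = 1/62.8 = 0.015924 and τ_data = 19/30.2 = 0.629139, so τ_n = 0.645063.
Rearranging for μ₀: μ₀ = (μ_n·τ_n − τ_data·x̄)/τ₀ = (3.4347·0.645063 − 0.629139·4.0) / 0.015924 = -0.300958/0.015924 ≈ -18.9.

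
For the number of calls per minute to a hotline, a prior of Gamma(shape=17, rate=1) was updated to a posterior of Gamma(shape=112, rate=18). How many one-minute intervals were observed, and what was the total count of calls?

n = 17 one-minute intervals with total 95 calls

Gamma–Poisson conjugacy: posterior shape = α + Σxᵢ, posterior rate = β + n.
Matching: Σxᵢ = 112 − 17 = 95 and n = 18 − 1 = 17.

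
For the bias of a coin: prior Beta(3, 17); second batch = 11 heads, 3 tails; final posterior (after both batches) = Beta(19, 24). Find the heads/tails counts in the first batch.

5 heads and 4 tails

Sequential conjugate updates are equivalent to a single update on the pooled data, so total successes = posterior α − prior α and total failures = posterior β − prior β.
Total across both batches: 19−3=16 heads, 24−17=7 tails.
Subtract the second batch: 16−11=5 heads and 7−3=4 tails.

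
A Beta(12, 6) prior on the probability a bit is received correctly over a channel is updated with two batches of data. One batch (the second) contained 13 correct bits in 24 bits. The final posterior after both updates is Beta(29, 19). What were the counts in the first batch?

4 correct bits and 2 errors

Because Beta–binomial updating is additive in the counts, the combined data contributed (α_post−α_prior, β_post−β_prior) successes and failures.
Total across both batches: 29−12=17 correct bits, 19−6=13 errors.
Subtract the second batch: 17−13=4 correct bits and 13−11=2 errors.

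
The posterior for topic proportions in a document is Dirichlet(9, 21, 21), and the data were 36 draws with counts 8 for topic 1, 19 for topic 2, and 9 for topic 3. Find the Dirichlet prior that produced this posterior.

Dirichlet(1, 2, 12)

For a Dirichlet(α) prior with multinomial counts c, the posterior is Dirichlet(α + c) componentwise.
Subtract each count from the matching posterior parameter: 9−8=1, 21−19=2, 21−9=12.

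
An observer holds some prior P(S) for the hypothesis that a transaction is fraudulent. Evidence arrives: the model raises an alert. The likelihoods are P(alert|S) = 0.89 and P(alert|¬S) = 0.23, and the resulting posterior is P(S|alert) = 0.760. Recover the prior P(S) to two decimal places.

P(S) = 0.45

Bayes' rule in odds form gives O(S|E) = O(S)·[P(E|S)/P(E|¬S)], hence O(S) = O(S|E)/LR.
Posterior odds = 0.760/(1−0.760) = 3.1667. LR = 0.89/0.23 = 3.8696.
Prior odds = 3.1667/3.8696 = 0.8184, so P(S) = 0.8184/(1+0.8184) ≈ 0.45.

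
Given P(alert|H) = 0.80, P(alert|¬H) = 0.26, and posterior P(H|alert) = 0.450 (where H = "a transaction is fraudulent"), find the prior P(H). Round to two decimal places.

Bayes' rule in odds form gives O(H|E) = O(H)·[P(E|H)/P(E|¬H)], hence O(H) = O(H|E)/LR.
Posterior odds = 0.450/(1−0.450) = 0.8182. LR = 0.80/0.26 = 3.0769.
Prior odds = 0.8182/3.0769 = 0.2659, so P(H) = 0.2659/(1+0.2659) ≈ 0.21.

P(H) = 0.21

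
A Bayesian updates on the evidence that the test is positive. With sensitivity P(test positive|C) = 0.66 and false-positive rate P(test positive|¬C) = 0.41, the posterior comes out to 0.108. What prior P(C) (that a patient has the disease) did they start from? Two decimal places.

P(C) = 0.07

Bayes' rule in odds form gives O(C|E) = O(C)·[P(E|C)/P(E|¬C)], hence O(C) = O(C|E)/LR.
Posterior odds = 0.108/(1−0.108) = 0.1211. LR = 0.66/0.41 = 1.6098.
Prior odds = 0.1211/1.6098 = 0.0752, so P(C) = 0.0752/(1+0.0752) ≈ 0.07.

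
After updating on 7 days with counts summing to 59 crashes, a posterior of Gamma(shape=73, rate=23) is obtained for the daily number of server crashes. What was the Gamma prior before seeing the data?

Gamma(shape=14, rate=16)

A Gamma(α, β) prior (rate parametrization) on a Poisson rate with n observations summing to S gives posterior Gamma(α+S, β+n).
So α = 73 − 59 = 14 and β = 23 − 7 = 16.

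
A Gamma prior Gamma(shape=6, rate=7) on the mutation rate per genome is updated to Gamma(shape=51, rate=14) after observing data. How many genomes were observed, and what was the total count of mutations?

Gamma–Poisson conjugacy: posterior shape = α + Σxᵢ, posterior rate = β + n.
Matching: Σxᵢ = 51 − 6 = 45 and n = 14 − 7 = 7.

n = 7 genomes with total 45 mutations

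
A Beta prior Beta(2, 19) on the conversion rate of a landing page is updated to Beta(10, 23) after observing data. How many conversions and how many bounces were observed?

8 conversions and 4 bounces

Beta is conjugate to the binomial likelihood: posterior = Beta(a+s, b+f).
So s = 10 − 2 = 8 and f = 23 − 19 = 4.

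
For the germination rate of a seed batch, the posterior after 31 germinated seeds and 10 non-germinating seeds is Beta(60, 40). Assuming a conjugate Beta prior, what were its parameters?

Beta(29, 30)

Beta is conjugate to the binomial likelihood: posterior = Beta(α+s, β+f).
So α = 60 − 31 = 29 and β = 40 − 10 = 30.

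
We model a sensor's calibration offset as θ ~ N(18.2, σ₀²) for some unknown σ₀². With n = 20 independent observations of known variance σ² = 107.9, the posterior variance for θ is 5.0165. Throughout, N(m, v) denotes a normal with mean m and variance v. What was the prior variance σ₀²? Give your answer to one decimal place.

σ₀² = 71.5

Posterior precision equals prior precision plus data precision: 1/σ_n² = 1/σ₀² + n/σ².
So 1/σ₀² = 1/5.0165 − 20/107.9 = 0.199342 − 0.185357 = 0.013985.
Hence σ₀² = 1/0.013985 ≈ 71.5.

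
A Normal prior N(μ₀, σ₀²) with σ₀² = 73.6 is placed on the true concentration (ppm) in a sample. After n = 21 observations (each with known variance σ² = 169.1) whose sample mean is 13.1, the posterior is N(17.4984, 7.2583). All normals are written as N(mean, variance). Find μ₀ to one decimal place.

μ₀ = 57.7

The posterior mean is a precision-weighted average: μ_n = (τ₀μ₀ + τ_data·x̄)/(τ₀+τ_data), with τ₀=1/σ₀² and τ_data=n/σ².
Here τ₀ = 1/73.6 = 0.013587 and τ_data = 21/169.1 = 0.124187, so τ_n = 0.137774.
Rearranging for μ₀: μ₀ = (μ_n·τ_n − τ_data·x̄)/τ₀ = (17.4984·0.137774 − 0.124187·13.1) / 0.013587 = 0.783975/0.013587 ≈ 57.7.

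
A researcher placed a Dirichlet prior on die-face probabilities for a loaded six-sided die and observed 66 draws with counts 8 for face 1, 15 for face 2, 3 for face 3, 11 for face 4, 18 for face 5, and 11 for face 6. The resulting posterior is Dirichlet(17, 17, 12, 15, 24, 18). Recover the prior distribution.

For a Dirichlet(α) prior with multinomial counts c, the posterior is Dirichlet(α + c) componentwise.
Subtract each count from the matching posterior parameter: 17−8=9, 17−15=2, 12−3=9, 15−11=4, 24−18=6, 18−11=7.

Dirichlet(9, 2, 9, 4, 6, 7)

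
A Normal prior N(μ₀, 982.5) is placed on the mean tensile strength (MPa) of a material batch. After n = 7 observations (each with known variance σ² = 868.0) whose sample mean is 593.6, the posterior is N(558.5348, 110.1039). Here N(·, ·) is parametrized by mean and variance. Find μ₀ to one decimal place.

The posterior mean is a precision-weighted average: μ_n = (τ₀μ₀ + τ_data·x̄)/(τ₀+τ_data), with τ₀=1/σ₀² and τ_data=n/σ².
Here τ₀ = 1/982.5 = 0.001018 and τ_data = 7/868.0 = 0.008065, so τ_n = 0.009083.
Rearranging for μ₀: μ₀ = (μ_n·τ_n − τ_data·x̄)/τ₀ = (558.5348·0.009083 − 0.008065·593.6) / 0.001018 = 0.285788/0.001018 ≈ 280.7.

μ₀ = 280.7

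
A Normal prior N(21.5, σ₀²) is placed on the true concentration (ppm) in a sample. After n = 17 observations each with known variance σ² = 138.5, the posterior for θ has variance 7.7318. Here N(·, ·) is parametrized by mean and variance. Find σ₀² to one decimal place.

For the Normal–Normal model with known σ², precisions add: τ_n = τ₀ + n/σ².
So 1/σ₀² = 1/7.7318 − 17/138.5 = 0.129336 − 0.122744 = 0.006592.
Hence σ₀² = 1/0.006592 ≈ 151.7.

σ₀² = 151.7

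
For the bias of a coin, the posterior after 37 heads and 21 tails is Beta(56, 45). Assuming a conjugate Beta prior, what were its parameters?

A Beta(a, b) prior with s successes and f failures in binomial data gives a Beta(a+s, b+f) posterior.
Subtract the data counts: 56−37=19, 45−21=24.

Beta(19, 24)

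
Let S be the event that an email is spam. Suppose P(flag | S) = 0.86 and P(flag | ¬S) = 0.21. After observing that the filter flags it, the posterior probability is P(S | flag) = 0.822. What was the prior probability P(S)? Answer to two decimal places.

Bayes' rule in odds form gives O(S|E) = O(S)·[P(E|S)/P(E|¬S)], hence O(S) = O(S|E)/LR.
Posterior odds = 0.822/(1−0.822) = 4.6180. LR = 0.86/0.21 = 4.0952.
Prior odds = 4.6180/4.0952 = 1.1277, so P(S) = 1.1277/(1+1.1277) ≈ 0.53.

P(S) = 0.53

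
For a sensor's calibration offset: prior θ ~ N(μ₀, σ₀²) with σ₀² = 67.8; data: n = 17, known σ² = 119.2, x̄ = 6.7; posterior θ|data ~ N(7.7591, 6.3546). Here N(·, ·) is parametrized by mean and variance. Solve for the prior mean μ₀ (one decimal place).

μ₀ = 18.0

With known observation variance, the Normal–Normal posterior has precision τ_n = τ₀ + n/σ² and mean μ_n = (τ₀μ₀ + (n/σ²)x̄)/τ_n.
Here τ₀ = 1/67.8 = 0.014749 and τ_data = 17/119.2 = 0.142617, so τ_n = 0.157366.
Rearranging for μ₀: μ₀ = (μ_n·τ_n − τ_data·x̄)/τ₀ = (7.7591·0.157366 − 0.142617·6.7) / 0.014749 = 0.265485/0.014749 ≈ 18.0.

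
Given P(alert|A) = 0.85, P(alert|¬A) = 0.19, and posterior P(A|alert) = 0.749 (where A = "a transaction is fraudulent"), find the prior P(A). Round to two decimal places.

Bayes' rule in odds form gives O(A|E) = O(A)·[P(E|A)/P(E|¬A)], hence O(A) = O(A|E)/LR.
Posterior odds = 0.749/(1−0.749) = 2.9841. LR = 0.85/0.19 = 4.4737.
Prior odds = 2.9841/4.4737 = 0.6670, so P(A) = 0.6670/(1+0.6670) ≈ 0.40.

P(A) = 0.40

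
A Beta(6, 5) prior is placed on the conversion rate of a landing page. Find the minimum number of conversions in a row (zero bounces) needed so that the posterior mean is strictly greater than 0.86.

k = 25

After k conversions and 0 bounces the posterior is Beta(6+k, 5), with mean (6+k)/(6+5+k).
Set (6+k)/(11+k) > 0.86 and solve: k > (0.86·11 − 6)/(1 − 0.86) = 24.714.
The smallest integer exceeding 24.714 is 25, and checking k=25: (31)/(36) = 0.8611 > 0.86.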